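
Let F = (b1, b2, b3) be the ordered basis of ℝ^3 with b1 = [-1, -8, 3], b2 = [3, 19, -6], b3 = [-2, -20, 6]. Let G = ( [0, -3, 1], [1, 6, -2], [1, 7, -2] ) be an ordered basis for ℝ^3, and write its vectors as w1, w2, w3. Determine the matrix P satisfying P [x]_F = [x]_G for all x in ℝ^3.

Column j of P is [bj]_G, since P maps F-coordinates to G-coordinates.
Expressing b1 in G: b1 = w1 - 2w2 + w3, so column 1 of P is [1, -2, 1].
Doing the same for each bj gives P = [[1, 0, 2], [-2, 2, 0], [1, 1, -2]].

[[1, 0, 2], [-2, 2, 0], [1, 1, -2]]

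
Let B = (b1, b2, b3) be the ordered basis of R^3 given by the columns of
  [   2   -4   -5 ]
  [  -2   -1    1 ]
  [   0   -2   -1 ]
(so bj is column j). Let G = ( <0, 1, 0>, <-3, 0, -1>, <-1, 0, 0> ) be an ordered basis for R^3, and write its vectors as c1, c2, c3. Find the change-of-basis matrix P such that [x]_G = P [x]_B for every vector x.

Take x = bj: its B-coordinates are the j-th standard unit vector, so P e_j — column j of P — equals [bj]_G.
b1 = -2c1 + 0·c2 - 2c3, giving column 1 = <-2, 0, -2>; repeating for each j gives P = [[-2, -1, 1], [0, 2, 1], [-2, -2, 2]].

[[-2, -1, 1], [0, 2, 1], [-2, -2, 2]]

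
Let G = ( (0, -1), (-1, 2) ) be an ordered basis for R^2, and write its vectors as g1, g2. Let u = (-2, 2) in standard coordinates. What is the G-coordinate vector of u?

(2, 2)

We seek scalars with c_1 g1 + c_2 g2 = u; equivalently solve M c = u where the columns of M are g1, g2.
System: 0c_1 - c_2 = -2, -c_1 + 2c_2 = 2; solving gives c_1 = 2, c_2 = 2.
Check: 2g1 + 2g2 = (-2, 2).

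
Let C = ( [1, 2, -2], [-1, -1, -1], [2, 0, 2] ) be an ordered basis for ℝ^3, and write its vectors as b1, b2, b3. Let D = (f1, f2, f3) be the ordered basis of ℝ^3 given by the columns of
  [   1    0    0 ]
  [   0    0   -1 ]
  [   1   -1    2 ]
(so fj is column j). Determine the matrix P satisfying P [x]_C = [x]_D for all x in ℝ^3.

Let M have columns bj and N have columns fj. Then for every x, N [x]_D = x = M [x]_C, so P = N^(-1) M.
Since det N = -1, N^(-1) has integer entries; multiplying gives P = [[1, -1, 2], [-1, 2, 0], [-2, 1, 0]].

[[1, -1, 2], [-1, 2, 0], [-2, 1, 0]]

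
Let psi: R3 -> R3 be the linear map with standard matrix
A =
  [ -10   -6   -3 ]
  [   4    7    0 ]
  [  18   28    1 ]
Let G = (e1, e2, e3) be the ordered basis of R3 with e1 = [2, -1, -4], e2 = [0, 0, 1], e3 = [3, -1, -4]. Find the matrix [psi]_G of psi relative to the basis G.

With P the matrix whose columns are e1, ..., e3, [psi]_G = P^(-1) A P.
Column by column: psi(e1) = A e1 = [-2, 1, 4]; its G-coordinates [-1, 0, 0] give column 1.
Continuing for each basis vector yields [psi]_G = [[-1, 3, -3], [0, 1, 2], [0, -3, -2]].

[[-1, 3, -3], [0, 1, 2], [0, -3, -2]]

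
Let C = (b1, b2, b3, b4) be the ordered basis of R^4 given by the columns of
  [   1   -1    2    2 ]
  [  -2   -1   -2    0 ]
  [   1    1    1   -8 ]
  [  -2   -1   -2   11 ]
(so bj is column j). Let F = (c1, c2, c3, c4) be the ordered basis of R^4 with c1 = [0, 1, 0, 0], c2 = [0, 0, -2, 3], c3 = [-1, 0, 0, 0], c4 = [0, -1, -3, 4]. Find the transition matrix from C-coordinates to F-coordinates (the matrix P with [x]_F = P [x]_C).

[[-1, -2, -1, 2], [-2, 1, -2, 1], [-1, 1, -2, -2], [1, -1, 1, 2]]

Let M have columns bj and N have columns cj. Then for every x, N [x]_F = x = M [x]_C, so P = N^(-1) M.
Since det N = -1, N^(-1) has integer entries; multiplying gives P = [[-1, -2, -1, 2], [-2, 1, -2, 1], [-1, 1, -2, -2], [1, -1, 1, 2]].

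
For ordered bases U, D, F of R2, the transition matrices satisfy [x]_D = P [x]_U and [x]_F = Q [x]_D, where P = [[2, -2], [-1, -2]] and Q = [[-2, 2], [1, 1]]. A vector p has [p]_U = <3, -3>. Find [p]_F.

<-18, 15>

Apply P to get D-coordinates <12, 3>, then Q to get F-coordinates.
The result is [p]_F = <-18, 15>.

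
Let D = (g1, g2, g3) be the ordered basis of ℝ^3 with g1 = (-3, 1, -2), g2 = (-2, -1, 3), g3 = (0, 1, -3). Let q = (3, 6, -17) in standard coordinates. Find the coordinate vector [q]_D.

(1, -3, 2)

Write q = c_1 g1 + ... + c_3 g3 and solve for the c_i.
Gaussian elimination on [M | q] yields c = (1, -3, 2).
Check: g1 - 3g2 + 2g3 = (3, 6, -17).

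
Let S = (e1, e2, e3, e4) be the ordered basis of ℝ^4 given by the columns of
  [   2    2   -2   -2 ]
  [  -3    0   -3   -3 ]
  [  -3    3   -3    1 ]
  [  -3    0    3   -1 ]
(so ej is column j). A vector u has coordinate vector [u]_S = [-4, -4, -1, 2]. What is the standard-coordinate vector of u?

[-18, 9, 5, 7]

By definition u = -4e1 - 4e2 - e3 + 2e4.
Summing componentwise gives [-18, 9, 5, 7].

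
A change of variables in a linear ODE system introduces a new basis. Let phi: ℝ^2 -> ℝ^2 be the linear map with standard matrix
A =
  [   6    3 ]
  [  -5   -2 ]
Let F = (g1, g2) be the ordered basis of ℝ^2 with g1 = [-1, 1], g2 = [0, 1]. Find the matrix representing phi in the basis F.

[[3, -3], [0, 1]]

With P the matrix whose columns are g1, g2, [phi]_F = P^(-1) A P.
Column by column: phi(g1) = A g1 = [-3, 3]; its F-coordinates [3, 0] give column 1.
Continuing for each basis vector yields [phi]_F = [[3, -3], [0, 1]].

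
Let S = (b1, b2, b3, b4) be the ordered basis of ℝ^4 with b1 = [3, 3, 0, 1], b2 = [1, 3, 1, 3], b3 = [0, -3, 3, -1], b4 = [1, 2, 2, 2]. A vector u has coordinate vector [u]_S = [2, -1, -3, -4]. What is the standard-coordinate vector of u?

By definition u = 2b1 - b2 - 3b3 - 4b4.
Summing componentwise gives [1, 4, -18, -6].

[1, 4, -18, -6]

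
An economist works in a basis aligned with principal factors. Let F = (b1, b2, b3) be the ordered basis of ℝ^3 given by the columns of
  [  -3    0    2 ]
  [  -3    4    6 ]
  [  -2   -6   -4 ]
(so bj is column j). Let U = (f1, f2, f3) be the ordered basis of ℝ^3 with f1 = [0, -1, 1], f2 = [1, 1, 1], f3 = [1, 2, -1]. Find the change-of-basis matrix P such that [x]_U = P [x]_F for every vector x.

Column j of P is [bj]_U, since P maps F-coordinates to U-coordinates.
Expressing b1 in U: b1 = -f1 - 2f2 - f3, so column 1 of P is [-1, -2, -1].
Doing the same for each bj gives P = [[-1, -2, -2], [-2, -2, 0], [-1, 2, 2]].

[[-1, -2, -2], [-2, -2, 0], [-1, 2, 2]]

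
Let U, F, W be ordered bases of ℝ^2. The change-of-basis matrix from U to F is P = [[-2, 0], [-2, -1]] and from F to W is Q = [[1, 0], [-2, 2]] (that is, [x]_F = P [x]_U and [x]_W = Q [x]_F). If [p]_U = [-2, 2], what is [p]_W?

[4, -4]

Apply P to get F-coordinates [4, 2], then Q to get W-coordinates.
The result is [p]_W = [4, -4].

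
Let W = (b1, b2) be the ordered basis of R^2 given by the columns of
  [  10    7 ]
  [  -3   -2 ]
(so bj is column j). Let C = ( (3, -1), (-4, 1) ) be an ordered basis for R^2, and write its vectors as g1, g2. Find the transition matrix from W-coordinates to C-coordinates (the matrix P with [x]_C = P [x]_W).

[[2, 1], [-1, -1]]

Column j of P is [bj]_C, since P maps W-coordinates to C-coordinates.
Expressing b1 in C: b1 = 2g1 - g2, so column 1 of P is (2, -1).
Doing the same for each bj gives P = [[2, 1], [-1, -1]].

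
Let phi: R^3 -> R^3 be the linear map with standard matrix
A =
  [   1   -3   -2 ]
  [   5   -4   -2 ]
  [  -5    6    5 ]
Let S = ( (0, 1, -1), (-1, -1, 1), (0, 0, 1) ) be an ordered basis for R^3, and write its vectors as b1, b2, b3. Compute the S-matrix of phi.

The j-th column of [phi]_S is [phi(bj)]_S.
phi(b1) = A b1 = (-1, -2, 1) = -b1 + b2 - b3, so column 1 is (-1, 1, -1).
Repeating for b2, b3 and assembling the columns gives [[-1, -3, 0], [1, 0, 2], [-1, 1, 3]].

[[-1, -3, 0], [1, 0, 2], [-1, 1, 3]]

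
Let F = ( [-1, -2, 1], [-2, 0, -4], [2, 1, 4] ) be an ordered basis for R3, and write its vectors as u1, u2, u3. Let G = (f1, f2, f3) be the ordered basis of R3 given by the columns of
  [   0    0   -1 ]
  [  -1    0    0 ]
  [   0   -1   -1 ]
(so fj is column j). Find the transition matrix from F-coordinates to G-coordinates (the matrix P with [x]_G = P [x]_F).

[[2, 0, -1], [-2, 2, -2], [1, 2, -2]]

Take x = uj: its F-coordinates are the j-th standard unit vector, so P e_j — column j of P — equals [uj]_G.
u1 = 2f1 - 2f2 + f3, giving column 1 = [2, -2, 1]; repeating for each j gives P = [[2, 0, -1], [-2, 2, -2], [1, 2, -2]].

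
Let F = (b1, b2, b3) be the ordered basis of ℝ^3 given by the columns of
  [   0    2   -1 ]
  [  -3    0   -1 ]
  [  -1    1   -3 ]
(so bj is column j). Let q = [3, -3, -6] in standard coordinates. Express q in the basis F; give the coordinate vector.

[0, 3, 3]

We seek scalars with c_1 b1 + ... + c_3 b3 = q; equivalently solve M c = q where the columns of M are b1, ..., b3.
Gaussian elimination on [M | q] yields c = (0, 3, 3).
Check: 0·b1 + 3b2 + 3b3 = [3, -3, -6].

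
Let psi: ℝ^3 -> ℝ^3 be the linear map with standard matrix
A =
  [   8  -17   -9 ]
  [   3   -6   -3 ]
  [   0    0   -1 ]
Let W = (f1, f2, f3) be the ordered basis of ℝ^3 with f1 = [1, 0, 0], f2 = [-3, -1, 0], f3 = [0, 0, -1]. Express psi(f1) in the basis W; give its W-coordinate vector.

Column 1 of [psi]_W is the W-coordinate vector of psi(f1).
In standard coordinates psi(f1) = A f1 = [8, 3, 0].
Converting to W: [8, 3, 0] = -f1 - 3f2 + 0·f3, so the coordinate vector is [-1, -3, 0].

[-1, -3, 0]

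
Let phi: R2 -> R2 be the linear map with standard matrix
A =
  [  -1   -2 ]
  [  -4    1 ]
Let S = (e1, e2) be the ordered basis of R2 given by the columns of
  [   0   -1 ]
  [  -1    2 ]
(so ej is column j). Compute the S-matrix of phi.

With P the matrix whose columns are e1, e2, [phi]_S = P^(-1) A P.
Column by column: phi(e1) = A e1 = (2, -1); its S-coordinates (-3, -2) give column 1.
Continuing for each basis vector yields [phi]_S = [[-3, 0], [-2, 3]].

[[-3, 0], [-2, 3]]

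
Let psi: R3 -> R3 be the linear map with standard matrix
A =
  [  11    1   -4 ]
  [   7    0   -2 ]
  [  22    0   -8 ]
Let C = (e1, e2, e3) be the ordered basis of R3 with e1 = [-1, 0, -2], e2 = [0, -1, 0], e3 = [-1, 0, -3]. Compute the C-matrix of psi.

With P the matrix whose columns are e1, ..., e3, [psi]_C = P^(-1) A P.
Column by column: psi(e1) = A e1 = [-3, -3, -6]; its C-coordinates [3, 3, 0] give column 1.
Continuing for each basis vector yields [psi]_C = [[3, 3, -1], [3, 0, 1], [0, -2, 0]].

[[3, 3, -1], [3, 0, 1], [0, -2, 0]]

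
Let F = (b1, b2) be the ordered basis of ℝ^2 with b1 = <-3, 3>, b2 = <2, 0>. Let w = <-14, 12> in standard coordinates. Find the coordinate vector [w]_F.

<4, -1>

We seek scalars with c_1 b1 + c_2 b2 = w; equivalently solve M c = w where the columns of M are b1, b2.
System: -3c_1 + 2c_2 = -14, 3c_1 + 0c_2 = 12; solving gives c_1 = 4, c_2 = -1.
Check: 4b1 - b2 = <-14, 12>.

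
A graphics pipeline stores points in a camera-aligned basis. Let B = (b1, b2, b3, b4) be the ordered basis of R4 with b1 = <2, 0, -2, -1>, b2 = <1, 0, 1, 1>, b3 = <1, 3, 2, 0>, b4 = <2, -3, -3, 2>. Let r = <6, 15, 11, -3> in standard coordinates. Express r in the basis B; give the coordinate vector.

We seek scalars with c_1 b1 + ... + c_4 b4 = r; equivalently solve M c = r where the columns of M are b1, ..., b4.
Gaussian elimination on [M | r] yields c = (2, 3, 3, -2).
Check: 2b1 + 3b2 + 3b3 - 2b4 = <6, 15, 11, -3>.

<2, 3, 3, -2>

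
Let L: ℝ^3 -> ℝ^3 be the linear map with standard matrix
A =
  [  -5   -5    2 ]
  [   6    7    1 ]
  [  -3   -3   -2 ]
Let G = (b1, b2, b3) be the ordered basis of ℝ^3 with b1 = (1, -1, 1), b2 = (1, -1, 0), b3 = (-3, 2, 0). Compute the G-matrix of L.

Let P have columns b1, ..., b3. Then [L]_G = P^(-1) A P.
Here det P = -1, so P^(-1) is integer; computing A P first and then P^(-1)(A P) gives [[-2, 0, 3], [-2, 3, -1], [-2, 1, -1]].

[[-2, 0, 3], [-2, 3, -1], [-2, 1, -1]]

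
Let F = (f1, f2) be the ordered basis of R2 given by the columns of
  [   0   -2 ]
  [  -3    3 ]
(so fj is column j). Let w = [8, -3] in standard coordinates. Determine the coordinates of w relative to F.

[-3, -4]

We seek scalars with c_1 f1 + c_2 f2 = w; equivalently solve M c = w where the columns of M are f1, f2.
System: 0c_1 - 2c_2 = 8, -3c_1 + 3c_2 = -3; solving gives c_1 = -3, c_2 = -4.
Check: -3f1 - 4f2 = [8, -3].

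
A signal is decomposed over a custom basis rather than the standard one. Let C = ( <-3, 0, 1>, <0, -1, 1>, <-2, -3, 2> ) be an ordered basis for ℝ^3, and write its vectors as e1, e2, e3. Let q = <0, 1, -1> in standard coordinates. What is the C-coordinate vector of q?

[q]_C is the unique c with M c = q, where M has columns e1, ..., e3.
Row-reducing the augmented matrix [M | q] gives c = (0, -1, 0).
Check: 0·e1 - e2 + 0·e3 = <0, 1, -1>.

<0, -1, 0>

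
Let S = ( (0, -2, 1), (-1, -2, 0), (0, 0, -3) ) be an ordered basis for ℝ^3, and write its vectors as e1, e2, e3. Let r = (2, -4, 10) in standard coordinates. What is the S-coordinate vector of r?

(4, -2, -2)

We seek scalars with c_1 e1 + ... + c_3 e3 = r; equivalently solve M c = r where the columns of M are e1, ..., e3.
Gaussian elimination on [M | r] yields c = (4, -2, -2).
Check: 4e1 - 2e2 - 2e3 = (2, -4, 10).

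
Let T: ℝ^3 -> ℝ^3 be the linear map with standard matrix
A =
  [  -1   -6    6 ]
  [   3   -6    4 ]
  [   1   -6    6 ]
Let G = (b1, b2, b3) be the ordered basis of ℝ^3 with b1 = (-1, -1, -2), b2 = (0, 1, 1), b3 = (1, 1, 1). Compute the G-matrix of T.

The j-th column of [T]_G is [T(bj)]_G.
T(b1) = A b1 = (-5, -5, -7) = 2b1 + 0·b2 - 3b3, so column 1 is (2, 0, -3).
Repeating for b2, b3 and assembling the columns gives [[2, -2, 0], [0, -2, 2], [-3, -2, -1]].

[[2, -2, 0], [0, -2, 2], [-3, -2, -1]]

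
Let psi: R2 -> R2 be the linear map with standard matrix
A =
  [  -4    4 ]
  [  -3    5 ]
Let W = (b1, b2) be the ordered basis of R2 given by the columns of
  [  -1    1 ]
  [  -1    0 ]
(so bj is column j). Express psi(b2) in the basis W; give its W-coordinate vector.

Compute psi(b2) = A b2 = [-4, -3] in standard coordinates.
Then write this in W-coordinates: solve for y in y_1 b1 + y_2 b2 = [-4, -3].
This gives y = [3, -1], which is column 2 of [psi]_W.

[3, -1]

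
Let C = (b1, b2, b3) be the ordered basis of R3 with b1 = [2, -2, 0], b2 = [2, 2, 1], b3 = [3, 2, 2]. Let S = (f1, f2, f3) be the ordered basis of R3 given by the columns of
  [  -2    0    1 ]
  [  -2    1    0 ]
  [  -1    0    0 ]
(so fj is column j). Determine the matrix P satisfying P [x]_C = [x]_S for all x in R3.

Let M have columns bj and N have columns fj. Then for every x, N [x]_S = x = M [x]_C, so P = N^(-1) M.
Since det N = 1, N^(-1) has integer entries; multiplying gives P = [[0, -1, -2], [-2, 0, -2], [2, 0, -1]].

[[0, -1, -2], [-2, 0, -2], [2, 0, -1]]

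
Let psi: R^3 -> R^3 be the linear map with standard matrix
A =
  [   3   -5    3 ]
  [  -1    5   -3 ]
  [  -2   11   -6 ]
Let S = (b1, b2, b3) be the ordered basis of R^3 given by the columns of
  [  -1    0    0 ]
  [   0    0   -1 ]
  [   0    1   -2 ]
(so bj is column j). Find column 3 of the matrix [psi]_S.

[1, -1, -1]

Compute psi(b3) = A b3 = [-1, 1, 1] in standard coordinates.
Then write this in S-coordinates: solve for y in y_1 b1 + ... + y_3 b3 = [-1, 1, 1].
This gives y = [1, -1, -1], which is column 3 of [psi]_S.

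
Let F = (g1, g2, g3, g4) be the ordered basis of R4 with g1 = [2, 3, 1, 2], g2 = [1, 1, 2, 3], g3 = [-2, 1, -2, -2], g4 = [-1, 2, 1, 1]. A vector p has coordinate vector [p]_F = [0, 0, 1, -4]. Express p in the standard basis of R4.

[2, -7, -6, -6]

By definition p = 0·g1 + 0·g2 + g3 - 4g4.
Summing componentwise gives [2, -7, -6, -6].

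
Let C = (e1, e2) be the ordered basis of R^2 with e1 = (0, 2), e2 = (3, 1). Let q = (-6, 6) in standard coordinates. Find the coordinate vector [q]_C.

(4, -2)

We seek scalars with c_1 e1 + c_2 e2 = q; equivalently solve M c = q where the columns of M are e1, e2.
System: 0c_1 + 3c_2 = -6, 2c_1 + c_2 = 6; solving gives c_1 = 4, c_2 = -2.
Check: 4e1 - 2e2 = (-6, 6).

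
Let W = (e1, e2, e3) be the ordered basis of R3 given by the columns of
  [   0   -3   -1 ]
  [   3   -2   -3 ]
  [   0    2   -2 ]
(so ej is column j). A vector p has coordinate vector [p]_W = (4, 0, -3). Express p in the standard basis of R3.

(3, 21, 6)

By definition p = 4e1 + 0·e2 - 3e3.
Summing componentwise gives (3, 21, 6).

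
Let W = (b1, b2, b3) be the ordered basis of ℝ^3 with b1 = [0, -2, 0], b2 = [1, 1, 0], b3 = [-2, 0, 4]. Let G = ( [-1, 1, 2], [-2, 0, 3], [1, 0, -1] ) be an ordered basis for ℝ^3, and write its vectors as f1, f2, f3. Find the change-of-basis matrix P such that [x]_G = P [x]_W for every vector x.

[[-2, 1, 0], [2, 0, 2], [2, 2, 2]]

Take x = bj: its W-coordinates are the j-th standard unit vector, so P e_j — column j of P — equals [bj]_G.
b1 = -2f1 + 2f2 + 2f3, giving column 1 = [-2, 2, 2]; repeating for each j gives P = [[-2, 1, 0], [2, 0, 2], [2, 2, 2]].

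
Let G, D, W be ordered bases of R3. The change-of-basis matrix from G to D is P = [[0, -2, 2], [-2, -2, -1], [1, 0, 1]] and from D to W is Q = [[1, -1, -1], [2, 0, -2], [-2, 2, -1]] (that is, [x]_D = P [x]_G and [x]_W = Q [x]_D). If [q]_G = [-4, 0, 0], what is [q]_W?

[-4, 8, 20]

First [q]_D = P [q]_G = [0, 8, -4].
Then [q]_W = Q [q]_D = [-4, 8, 20].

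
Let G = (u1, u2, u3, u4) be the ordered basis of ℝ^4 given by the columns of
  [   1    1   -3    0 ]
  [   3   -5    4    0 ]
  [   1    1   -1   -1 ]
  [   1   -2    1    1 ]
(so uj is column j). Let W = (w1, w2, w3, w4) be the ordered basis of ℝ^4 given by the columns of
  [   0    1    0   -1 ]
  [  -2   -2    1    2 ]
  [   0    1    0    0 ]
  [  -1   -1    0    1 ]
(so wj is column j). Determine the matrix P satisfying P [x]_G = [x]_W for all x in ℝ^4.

[[-2, 1, 2, -1], [1, 1, -1, -1], [1, -1, 2, -2], [0, 0, 2, -1]]

Take x = uj: its G-coordinates are the j-th standard unit vector, so P e_j — column j of P — equals [uj]_W.
u1 = -2w1 + w2 + w3 + 0·w4, giving column 1 = <-2, 1, 1, 0>; repeating for each j gives P = [[-2, 1, 2, -1], [1, 1, -1, -1], [1, -1, 2, -2], [0, 0, 2, -1]].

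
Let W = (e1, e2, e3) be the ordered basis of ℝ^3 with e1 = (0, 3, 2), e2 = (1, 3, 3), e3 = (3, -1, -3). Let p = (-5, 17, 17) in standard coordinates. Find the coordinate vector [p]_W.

(4, 1, -2)

We seek scalars with c_1 e1 + ... + c_3 e3 = p; equivalently solve M c = p where the columns of M are e1, ..., e3.
Solving this 3x3 system gives c = (4, 1, -2).
Check: 4e1 + e2 - 2e3 = (-5, 17, 17).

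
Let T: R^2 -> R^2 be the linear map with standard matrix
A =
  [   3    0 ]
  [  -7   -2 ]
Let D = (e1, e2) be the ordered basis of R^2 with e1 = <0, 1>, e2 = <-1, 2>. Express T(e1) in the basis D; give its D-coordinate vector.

<-2, 0>

Column 1 of [T]_D is the D-coordinate vector of T(e1).
In standard coordinates T(e1) = A e1 = <0, -2>.
Converting to D: <0, -2> = -2e1 + 0·e2, so the coordinate vector is <-2, 0>.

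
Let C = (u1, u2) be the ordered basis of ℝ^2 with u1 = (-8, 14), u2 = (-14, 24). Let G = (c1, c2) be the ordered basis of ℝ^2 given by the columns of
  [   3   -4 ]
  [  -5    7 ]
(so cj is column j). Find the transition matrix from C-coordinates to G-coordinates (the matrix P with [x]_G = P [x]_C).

Let M have columns uj and N have columns cj. Then for every x, N [x]_G = x = M [x]_C, so P = N^(-1) M.
Since det N = 1, N^(-1) has integer entries; multiplying gives P = [[0, -2], [2, 2]].

[[0, -2], [2, 2]]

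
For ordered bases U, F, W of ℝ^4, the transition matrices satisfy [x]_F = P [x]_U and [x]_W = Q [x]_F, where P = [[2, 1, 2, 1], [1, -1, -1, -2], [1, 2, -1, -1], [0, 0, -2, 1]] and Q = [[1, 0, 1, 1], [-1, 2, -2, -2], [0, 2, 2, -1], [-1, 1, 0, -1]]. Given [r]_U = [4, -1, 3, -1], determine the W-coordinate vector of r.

First [r]_F = P [r]_U = [12, 4, 0, -7].
Then [r]_W = Q [r]_F = [5, 10, 15, -1].

[5, 10, 15, -1]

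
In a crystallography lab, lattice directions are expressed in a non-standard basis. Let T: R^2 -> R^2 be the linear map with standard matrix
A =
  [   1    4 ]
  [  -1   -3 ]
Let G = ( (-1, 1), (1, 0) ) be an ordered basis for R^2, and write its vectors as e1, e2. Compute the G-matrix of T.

The j-th column of [T]_G is [T(ej)]_G.
T(e1) = A e1 = (3, -2) = -2e1 + e2, so column 1 is (-2, 1).
Repeating for e2 and assembling the columns gives [[-2, -1], [1, 0]].

[[-2, -1], [1, 0]]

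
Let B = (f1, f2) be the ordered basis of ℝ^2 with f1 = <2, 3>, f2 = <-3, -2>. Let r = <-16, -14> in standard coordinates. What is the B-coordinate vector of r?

<-2, 4>

We seek scalars with c_1 f1 + c_2 f2 = r; equivalently solve M c = r where the columns of M are f1, f2.
System: 2c_1 - 3c_2 = -16, 3c_1 - 2c_2 = -14; solving gives c_1 = -2, c_2 = 4.
Check: -2f1 + 4f2 = <-16, -14>.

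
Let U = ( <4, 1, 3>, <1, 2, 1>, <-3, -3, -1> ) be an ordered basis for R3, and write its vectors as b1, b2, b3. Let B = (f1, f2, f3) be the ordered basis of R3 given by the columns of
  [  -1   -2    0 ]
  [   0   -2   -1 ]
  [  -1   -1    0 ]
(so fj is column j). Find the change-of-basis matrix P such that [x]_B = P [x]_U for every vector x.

[[-2, -1, -1], [-1, 0, 2], [1, -2, -1]]

Column j of P is [bj]_B, since P maps U-coordinates to B-coordinates.
Expressing b1 in B: b1 = -2f1 - f2 + f3, so column 1 of P is <-2, -1, 1>.
Doing the same for each bj gives P = [[-2, -1, -1], [-1, 0, 2], [1, -2, -1]].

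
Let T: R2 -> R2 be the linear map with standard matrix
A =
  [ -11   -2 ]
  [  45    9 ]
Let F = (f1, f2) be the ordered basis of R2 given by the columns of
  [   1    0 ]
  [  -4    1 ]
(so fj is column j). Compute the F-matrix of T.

[[-3, -2], [-3, 1]]

With P the matrix whose columns are f1, f2, [T]_F = P^(-1) A P.
Column by column: T(f1) = A f1 = <-3, 9>; its F-coordinates <-3, -3> give column 1.
Continuing for each basis vector yields [T]_F = [[-3, -2], [-3, 1]].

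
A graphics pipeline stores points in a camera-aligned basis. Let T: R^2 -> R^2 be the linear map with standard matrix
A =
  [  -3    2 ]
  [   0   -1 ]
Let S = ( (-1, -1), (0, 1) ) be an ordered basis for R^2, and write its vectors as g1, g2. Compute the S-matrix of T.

[[-1, -2], [0, -3]]

With P the matrix whose columns are g1, g2, [T]_S = P^(-1) A P.
Column by column: T(g1) = A g1 = (1, 1); its S-coordinates (-1, 0) give column 1.
Continuing for each basis vector yields [T]_S = [[-1, -2], [0, -3]].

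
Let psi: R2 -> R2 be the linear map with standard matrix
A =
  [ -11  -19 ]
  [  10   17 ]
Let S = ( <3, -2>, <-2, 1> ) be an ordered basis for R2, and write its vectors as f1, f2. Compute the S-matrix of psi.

With P the matrix whose columns are f1, f2, [psi]_S = P^(-1) A P.
Column by column: psi(f1) = A f1 = <5, -4>; its S-coordinates <3, 2> give column 1.
Continuing for each basis vector yields [psi]_S = [[3, 3], [2, 3]].

[[3, 3], [2, 3]]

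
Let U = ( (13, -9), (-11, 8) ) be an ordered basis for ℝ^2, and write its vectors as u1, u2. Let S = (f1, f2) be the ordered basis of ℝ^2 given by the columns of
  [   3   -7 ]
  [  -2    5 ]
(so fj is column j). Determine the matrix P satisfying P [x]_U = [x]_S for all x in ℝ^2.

Take x = uj: its U-coordinates are the j-th standard unit vector, so P e_j — column j of P — equals [uj]_S.
u1 = 2f1 - f2, giving column 1 = (2, -1); repeating for each j gives P = [[2, 1], [-1, 2]].

[[2, 1], [-1, 2]]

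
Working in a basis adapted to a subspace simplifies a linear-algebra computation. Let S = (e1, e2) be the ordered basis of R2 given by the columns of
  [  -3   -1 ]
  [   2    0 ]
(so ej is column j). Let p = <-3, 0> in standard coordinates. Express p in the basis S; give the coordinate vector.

<0, 3>

[p]_S is the unique c with M c = p, where M has columns e1, e2.
System: -3c_1 - c_2 = -3, 2c_1 + 0c_2 = 0; solving gives c_1 = 0, c_2 = 3.
Check: 0·e1 + 3e2 = <-3, 0>.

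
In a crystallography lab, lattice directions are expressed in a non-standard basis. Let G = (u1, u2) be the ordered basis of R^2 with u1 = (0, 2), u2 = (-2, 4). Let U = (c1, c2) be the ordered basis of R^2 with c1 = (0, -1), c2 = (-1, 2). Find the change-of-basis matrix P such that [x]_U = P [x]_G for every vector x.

Let M have columns uj and N have columns cj. Then for every x, N [x]_U = x = M [x]_G, so P = N^(-1) M.
Since det N = -1, N^(-1) has integer entries; multiplying gives P = [[-2, 0], [0, 2]].

[[-2, 0], [0, 2]]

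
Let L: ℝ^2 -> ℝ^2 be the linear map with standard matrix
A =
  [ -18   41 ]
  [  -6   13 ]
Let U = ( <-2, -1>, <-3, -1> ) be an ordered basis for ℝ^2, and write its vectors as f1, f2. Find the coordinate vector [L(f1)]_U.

Column 1 of [L]_U is the U-coordinate vector of L(f1).
In standard coordinates L(f1) = A f1 = <-5, -1>.
Converting to U: <-5, -1> = -2f1 + 3f2, so the coordinate vector is <-2, 3>.

<-2, 3>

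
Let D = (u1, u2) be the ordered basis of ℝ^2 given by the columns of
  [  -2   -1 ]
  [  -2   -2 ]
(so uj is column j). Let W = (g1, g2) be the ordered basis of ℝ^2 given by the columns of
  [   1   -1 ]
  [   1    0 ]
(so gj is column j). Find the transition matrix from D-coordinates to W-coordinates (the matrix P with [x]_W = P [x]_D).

[[-2, -2], [0, -1]]

Column j of P is [uj]_W, since P maps D-coordinates to W-coordinates.
Expressing u1 in W: u1 = -2g1 + 0·g2, so column 1 of P is [-2, 0].
Doing the same for each uj gives P = [[-2, -2], [0, -1]].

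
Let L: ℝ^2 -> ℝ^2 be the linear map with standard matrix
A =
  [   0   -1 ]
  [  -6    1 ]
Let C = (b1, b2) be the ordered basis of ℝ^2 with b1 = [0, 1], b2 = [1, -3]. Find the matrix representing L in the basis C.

[[-2, 0], [-1, 3]]

The j-th column of [L]_C is [L(bj)]_C.
L(b1) = A b1 = [-1, 1] = -2b1 - b2, so column 1 is [-2, -1].
Repeating for b2 and assembling the columns gives [[-2, 0], [-1, 3]].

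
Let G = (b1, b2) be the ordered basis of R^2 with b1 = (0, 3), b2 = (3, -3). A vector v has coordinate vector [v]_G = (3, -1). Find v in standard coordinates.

(-3, 12)

v = M [v]_G, where M has columns b1, b2.
Carrying out the matrix-vector product, v = (-3, 12).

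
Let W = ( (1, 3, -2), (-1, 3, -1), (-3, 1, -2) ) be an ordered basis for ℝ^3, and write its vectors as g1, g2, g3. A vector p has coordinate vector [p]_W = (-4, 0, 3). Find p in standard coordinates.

The coordinates say p = -4g1 + 0·g2 + 3g3; adding the scaled basis vectors gives (-13, -9, 2).

(-13, -9, 2)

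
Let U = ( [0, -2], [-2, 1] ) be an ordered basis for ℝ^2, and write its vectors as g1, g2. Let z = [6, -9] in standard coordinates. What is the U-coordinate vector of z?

[3, -3]

We seek scalars with c_1 g1 + c_2 g2 = z; equivalently solve M c = z where the columns of M are g1, g2.
System: 0c_1 - 2c_2 = 6, -2c_1 + c_2 = -9; solving gives c_1 = 3, c_2 = -3.
Check: 3g1 - 3g2 = [6, -9].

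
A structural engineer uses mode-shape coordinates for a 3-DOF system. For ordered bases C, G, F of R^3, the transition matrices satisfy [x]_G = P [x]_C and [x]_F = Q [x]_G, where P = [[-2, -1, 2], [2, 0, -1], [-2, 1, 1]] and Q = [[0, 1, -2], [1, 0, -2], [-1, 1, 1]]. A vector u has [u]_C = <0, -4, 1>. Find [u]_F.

Composing the changes, [u]_F = Q P [u]_C.
Q P = [[6, -2, -3], [2, -3, 0], [2, 2, -2]]; applying this to <0, -4, 1> gives <5, 12, -10>.

<5, 12, -10>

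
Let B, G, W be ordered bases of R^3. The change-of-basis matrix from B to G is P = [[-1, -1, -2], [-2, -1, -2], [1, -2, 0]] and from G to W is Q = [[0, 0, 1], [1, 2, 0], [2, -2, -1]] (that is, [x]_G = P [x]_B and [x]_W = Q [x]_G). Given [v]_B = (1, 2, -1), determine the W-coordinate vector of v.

(-3, -5, 5)

Composing the changes, [v]_W = Q P [v]_B.
Q P = [[1, -2, 0], [-5, -3, -6], [1, 2, 0]]; applying this to (1, 2, -1) gives (-3, -5, 5).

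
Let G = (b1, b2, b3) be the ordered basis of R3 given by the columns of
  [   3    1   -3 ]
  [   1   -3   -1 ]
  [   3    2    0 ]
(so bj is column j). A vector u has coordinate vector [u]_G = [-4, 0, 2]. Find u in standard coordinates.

By definition u = -4b1 + 0·b2 + 2b3.
Summing componentwise gives [-18, -6, -12].

[-18, -6, -12]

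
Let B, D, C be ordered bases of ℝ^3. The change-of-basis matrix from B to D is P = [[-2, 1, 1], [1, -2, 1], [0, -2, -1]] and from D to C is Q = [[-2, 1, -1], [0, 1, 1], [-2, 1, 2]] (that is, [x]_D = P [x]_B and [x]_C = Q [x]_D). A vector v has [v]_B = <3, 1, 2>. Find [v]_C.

<13, -1, 1>

Apply P to get D-coordinates <-3, 3, -4>, then Q to get C-coordinates.
The result is [v]_C = <13, -1, 1>.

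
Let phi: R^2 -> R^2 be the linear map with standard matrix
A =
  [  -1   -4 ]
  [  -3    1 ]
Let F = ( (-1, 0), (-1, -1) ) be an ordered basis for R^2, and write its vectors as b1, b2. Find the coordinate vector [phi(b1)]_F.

(2, -3)

Compute phi(b1) = A b1 = (1, 3) in standard coordinates.
Then write this in F-coordinates: solve for y in y_1 b1 + y_2 b2 = (1, 3).
This gives y = (2, -3), which is column 1 of [phi]_F.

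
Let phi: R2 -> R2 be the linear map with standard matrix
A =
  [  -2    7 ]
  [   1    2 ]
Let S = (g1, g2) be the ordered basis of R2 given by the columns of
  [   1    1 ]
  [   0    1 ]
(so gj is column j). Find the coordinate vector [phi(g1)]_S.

[-3, 1]

Compute phi(g1) = A g1 = [-2, 1] in standard coordinates.
Then write this in S-coordinates: solve for y in y_1 g1 + y_2 g2 = [-2, 1].
This gives y = [-3, 1], which is column 1 of [phi]_S.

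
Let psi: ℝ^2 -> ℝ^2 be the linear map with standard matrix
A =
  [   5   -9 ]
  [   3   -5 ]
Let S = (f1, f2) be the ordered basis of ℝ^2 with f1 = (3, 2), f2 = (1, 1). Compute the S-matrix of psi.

[[-2, -2], [3, 2]]

The j-th column of [psi]_S is [psi(fj)]_S.
psi(f1) = A f1 = (-3, -1) = -2f1 + 3f2, so column 1 is (-2, 3).
Repeating for f2 and assembling the columns gives [[-2, -2], [3, 2]].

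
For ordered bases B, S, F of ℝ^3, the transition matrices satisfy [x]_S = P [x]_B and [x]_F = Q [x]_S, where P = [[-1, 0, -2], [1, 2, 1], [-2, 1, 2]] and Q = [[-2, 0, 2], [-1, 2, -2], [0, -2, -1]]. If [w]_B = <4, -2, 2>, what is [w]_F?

Composing the changes, [w]_F = Q P [w]_B.
Q P = [[-2, 2, 8], [7, 2, 0], [0, -5, -4]]; applying this to <4, -2, 2> gives <4, 24, 2>.

<4, 24, 2>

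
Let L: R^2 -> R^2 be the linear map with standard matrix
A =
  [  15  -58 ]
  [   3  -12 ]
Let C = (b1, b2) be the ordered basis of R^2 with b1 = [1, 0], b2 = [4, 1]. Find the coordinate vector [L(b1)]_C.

[3, 3]

Compute L(b1) = A b1 = [15, 3] in standard coordinates.
Then write this in C-coordinates: solve for y in y_1 b1 + y_2 b2 = [15, 3].
This gives y = [3, 3], which is column 1 of [L]_C.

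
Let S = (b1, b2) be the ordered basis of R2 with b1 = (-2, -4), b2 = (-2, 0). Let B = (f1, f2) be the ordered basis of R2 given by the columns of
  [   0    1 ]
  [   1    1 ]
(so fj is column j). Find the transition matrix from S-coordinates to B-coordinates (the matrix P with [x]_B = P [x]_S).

Take x = bj: its S-coordinates are the j-th standard unit vector, so P e_j — column j of P — equals [bj]_B.
b1 = -2f1 - 2f2, giving column 1 = (-2, -2); repeating for each j gives P = [[-2, 2], [-2, -2]].

[[-2, 2], [-2, -2]]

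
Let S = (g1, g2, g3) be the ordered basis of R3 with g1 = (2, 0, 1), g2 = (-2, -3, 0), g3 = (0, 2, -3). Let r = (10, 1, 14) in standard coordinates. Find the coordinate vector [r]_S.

[r]_S is the unique c with M c = r, where M has columns g1, ..., g3.
Row-reducing the augmented matrix [M | r] gives c = (2, -3, -4).
Check: 2g1 - 3g2 - 4g3 = (10, 1, 14).

(2, -3, -4)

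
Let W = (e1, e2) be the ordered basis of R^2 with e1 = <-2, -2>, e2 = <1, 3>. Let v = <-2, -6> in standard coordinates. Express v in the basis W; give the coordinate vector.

<0, -2>

Write v = c_1 e1 + c_2 e2 and solve for the c_i.
System: -2c_1 + c_2 = -2, -2c_1 + 3c_2 = -6; solving gives c_1 = 0, c_2 = -2.
Check: 0·e1 - 2e2 = <-2, -6>.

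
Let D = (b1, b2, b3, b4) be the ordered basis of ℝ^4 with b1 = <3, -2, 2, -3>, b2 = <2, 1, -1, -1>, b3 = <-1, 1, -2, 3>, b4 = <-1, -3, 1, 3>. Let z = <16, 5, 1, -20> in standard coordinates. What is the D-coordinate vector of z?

Write z = c_1 b1 + ... + c_4 b4 and solve for the c_i.
Gaussian elimination on [M | z] yields c = (3, 2, 0, -3).
Check: 3b1 + 2b2 + 0·b3 - 3b4 = <16, 5, 1, -20>.

<3, 2, 0, -3>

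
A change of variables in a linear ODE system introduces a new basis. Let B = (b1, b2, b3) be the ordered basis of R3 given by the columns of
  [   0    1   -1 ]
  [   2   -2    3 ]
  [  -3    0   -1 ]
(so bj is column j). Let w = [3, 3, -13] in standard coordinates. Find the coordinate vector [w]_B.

[4, 4, 1]

We seek scalars with c_1 b1 + ... + c_3 b3 = w; equivalently solve M c = w where the columns of M are b1, ..., b3.
Row-reducing the augmented matrix [M | w] gives c = (4, 4, 1).
Check: 4b1 + 4b2 + b3 = [3, 3, -13].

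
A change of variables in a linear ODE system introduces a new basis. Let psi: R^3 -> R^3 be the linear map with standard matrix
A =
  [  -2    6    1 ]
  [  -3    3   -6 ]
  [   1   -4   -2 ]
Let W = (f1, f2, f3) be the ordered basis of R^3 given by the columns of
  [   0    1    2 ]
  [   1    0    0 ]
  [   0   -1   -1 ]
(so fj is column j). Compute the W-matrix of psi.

The j-th column of [psi]_W is [psi(fj)]_W.
psi(f1) = A f1 = <6, 3, -4> = 3f1 + 2f2 + 2f3, so column 1 is <3, 2, 2>.
Repeating for f2, f3 and assembling the columns gives [[3, 3, 0], [2, -3, -3], [2, 0, -1]].

[[3, 3, 0], [2, -3, -3], [2, 0, -1]]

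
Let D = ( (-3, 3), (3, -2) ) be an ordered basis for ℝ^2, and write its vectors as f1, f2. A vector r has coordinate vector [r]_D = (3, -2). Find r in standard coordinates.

(-15, 13)

The coordinates say r = 3f1 - 2f2; adding the scaled basis vectors gives (-15, 13).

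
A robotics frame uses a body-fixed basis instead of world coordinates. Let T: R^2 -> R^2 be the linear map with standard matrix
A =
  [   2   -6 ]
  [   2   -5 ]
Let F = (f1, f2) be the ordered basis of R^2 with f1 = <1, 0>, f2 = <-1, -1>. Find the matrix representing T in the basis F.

With P the matrix whose columns are f1, f2, [T]_F = P^(-1) A P.
Column by column: T(f1) = A f1 = <2, 2>; its F-coordinates <0, -2> give column 1.
Continuing for each basis vector yields [T]_F = [[0, 1], [-2, -3]].

[[0, 1], [-2, -3]]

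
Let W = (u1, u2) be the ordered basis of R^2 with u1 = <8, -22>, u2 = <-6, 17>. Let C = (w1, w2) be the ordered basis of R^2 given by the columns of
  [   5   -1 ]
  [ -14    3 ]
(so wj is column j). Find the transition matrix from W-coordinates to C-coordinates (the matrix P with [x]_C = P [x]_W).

[[2, -1], [2, 1]]

Column j of P is [uj]_C, since P maps W-coordinates to C-coordinates.
Expressing u1 in C: u1 = 2w1 + 2w2, so column 1 of P is <2, 2>.
Doing the same for each uj gives P = [[2, -1], [2, 1]].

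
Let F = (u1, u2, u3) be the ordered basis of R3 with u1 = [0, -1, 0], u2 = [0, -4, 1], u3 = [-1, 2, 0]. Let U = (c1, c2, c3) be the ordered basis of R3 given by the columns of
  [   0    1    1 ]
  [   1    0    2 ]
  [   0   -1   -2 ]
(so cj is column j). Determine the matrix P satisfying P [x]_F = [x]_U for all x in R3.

Take x = uj: its F-coordinates are the j-th standard unit vector, so P e_j — column j of P — equals [uj]_U.
u1 = -c1 + 0·c2 + 0·c3, giving column 1 = [-1, 0, 0]; repeating for each j gives P = [[-1, -2, 0], [0, 1, -2], [0, -1, 1]].

[[-1, -2, 0], [0, 1, -2], [0, -1, 1]]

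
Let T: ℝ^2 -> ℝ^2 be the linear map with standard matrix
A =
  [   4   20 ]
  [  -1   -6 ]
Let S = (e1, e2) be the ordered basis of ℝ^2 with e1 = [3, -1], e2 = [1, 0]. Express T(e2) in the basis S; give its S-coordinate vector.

[1, 1]

Compute T(e2) = A e2 = [4, -1] in standard coordinates.
Then write this in S-coordinates: solve for y in y_1 e1 + y_2 e2 = [4, -1].
This gives y = [1, 1], which is column 2 of [T]_S.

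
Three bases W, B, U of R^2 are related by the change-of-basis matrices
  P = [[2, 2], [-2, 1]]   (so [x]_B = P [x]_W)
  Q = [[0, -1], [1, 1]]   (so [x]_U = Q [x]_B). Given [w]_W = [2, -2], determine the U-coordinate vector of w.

Composing the changes, [w]_U = Q P [w]_W.
Q P = [[2, -1], [0, 3]]; applying this to [2, -2] gives [6, -6].

[6, -6]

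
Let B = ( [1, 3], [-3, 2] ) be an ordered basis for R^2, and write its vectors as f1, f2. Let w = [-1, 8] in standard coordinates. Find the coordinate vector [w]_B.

[2, 1]

We seek scalars with c_1 f1 + c_2 f2 = w; equivalently solve M c = w where the columns of M are f1, f2.
System: c_1 - 3c_2 = -1, 3c_1 + 2c_2 = 8; solving gives c_1 = 2, c_2 = 1.
Check: 2f1 + f2 = [-1, 8].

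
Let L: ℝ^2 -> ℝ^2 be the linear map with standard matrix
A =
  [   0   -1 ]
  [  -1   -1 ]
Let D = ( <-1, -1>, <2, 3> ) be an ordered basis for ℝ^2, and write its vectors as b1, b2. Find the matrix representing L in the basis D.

With P the matrix whose columns are b1, b2, [L]_D = P^(-1) A P.
Column by column: L(b1) = A b1 = <1, 2>; its D-coordinates <1, 1> give column 1.
Continuing for each basis vector yields [L]_D = [[1, -1], [1, -2]].

[[1, -1], [1, -2]]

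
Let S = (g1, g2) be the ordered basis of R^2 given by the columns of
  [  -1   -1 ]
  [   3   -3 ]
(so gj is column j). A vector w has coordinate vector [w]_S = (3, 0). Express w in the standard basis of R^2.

(-3, 9)

The coordinates say w = 3g1 + 0·g2; adding the scaled basis vectors gives (-3, 9).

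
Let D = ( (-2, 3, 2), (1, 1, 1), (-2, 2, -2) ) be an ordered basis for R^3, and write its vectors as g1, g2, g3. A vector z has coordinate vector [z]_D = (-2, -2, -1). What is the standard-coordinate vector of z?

(4, -10, -4)

The coordinates say z = -2g1 - 2g2 - g3; adding the scaled basis vectors gives (4, -10, -4).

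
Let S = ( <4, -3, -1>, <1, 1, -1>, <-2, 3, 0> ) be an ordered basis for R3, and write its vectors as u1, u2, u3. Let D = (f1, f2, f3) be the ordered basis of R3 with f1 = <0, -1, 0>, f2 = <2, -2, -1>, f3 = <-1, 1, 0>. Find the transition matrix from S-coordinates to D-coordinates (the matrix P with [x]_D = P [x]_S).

[[-1, -2, -1], [1, 1, 0], [-2, 1, 2]]

Let M have columns uj and N have columns fj. Then for every x, N [x]_D = x = M [x]_S, so P = N^(-1) M.
Since det N = -1, N^(-1) has integer entries; multiplying gives P = [[-1, -2, -1], [1, 1, 0], [-2, 1, 2]].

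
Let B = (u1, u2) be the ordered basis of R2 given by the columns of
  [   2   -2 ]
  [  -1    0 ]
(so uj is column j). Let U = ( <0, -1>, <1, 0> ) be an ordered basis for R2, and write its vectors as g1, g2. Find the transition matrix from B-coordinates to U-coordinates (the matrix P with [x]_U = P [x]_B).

[[1, 0], [2, -2]]

Take x = uj: its B-coordinates are the j-th standard unit vector, so P e_j — column j of P — equals [uj]_U.
u1 = g1 + 2g2, giving column 1 = <1, 2>; repeating for each j gives P = [[1, 0], [2, -2]].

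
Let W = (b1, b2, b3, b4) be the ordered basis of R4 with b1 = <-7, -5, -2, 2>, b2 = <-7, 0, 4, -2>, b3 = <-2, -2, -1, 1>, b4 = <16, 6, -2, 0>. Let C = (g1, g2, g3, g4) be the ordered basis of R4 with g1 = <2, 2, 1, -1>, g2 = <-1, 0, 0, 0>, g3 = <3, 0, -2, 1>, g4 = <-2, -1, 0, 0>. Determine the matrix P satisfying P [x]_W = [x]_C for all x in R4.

[[-2, 0, -1, 2], [1, 1, 0, -2], [0, -2, 0, 2], [1, 0, 0, -2]]

Column j of P is [bj]_C, since P maps W-coordinates to C-coordinates.
Expressing b1 in C: b1 = -2g1 + g2 + 0·g3 + g4, so column 1 of P is <-2, 1, 0, 1>.
Doing the same for each bj gives P = [[-2, 0, -1, 2], [1, 1, 0, -2], [0, -2, 0, 2], [1, 0, 0, -2]].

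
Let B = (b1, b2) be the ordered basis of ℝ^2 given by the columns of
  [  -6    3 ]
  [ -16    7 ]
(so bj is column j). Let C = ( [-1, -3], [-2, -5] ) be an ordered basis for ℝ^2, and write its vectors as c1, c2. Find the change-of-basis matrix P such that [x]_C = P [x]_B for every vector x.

Let M have columns bj and N have columns cj. Then for every x, N [x]_C = x = M [x]_B, so P = N^(-1) M.
Since det N = -1, N^(-1) has integer entries; multiplying gives P = [[2, 1], [2, -2]].

[[2, 1], [2, -2]]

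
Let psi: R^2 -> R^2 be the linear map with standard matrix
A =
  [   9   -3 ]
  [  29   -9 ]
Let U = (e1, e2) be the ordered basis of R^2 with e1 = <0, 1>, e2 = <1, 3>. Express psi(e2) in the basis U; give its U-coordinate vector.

Compute psi(e2) = A e2 = <0, 2> in standard coordinates.
Then write this in U-coordinates: solve for y in y_1 e1 + y_2 e2 = <0, 2>.
This gives y = <2, 0>, which is column 2 of [psi]_U.

<2, 0>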